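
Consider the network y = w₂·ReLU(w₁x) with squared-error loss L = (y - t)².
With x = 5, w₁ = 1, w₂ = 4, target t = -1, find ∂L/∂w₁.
∂L/∂w₁ = 840

Forward pass:
z = w₁x = 1×5 = 5
h = ReLU(5) = 5
y = w₂h = 4×5 = 20

Backward pass:
∂L/∂y = 2(y - t) = 2(20 - -1) = 42
∂y/∂h = w₂ = 4
∂h/∂z = 1 (ReLU derivative)
∂z/∂w₁ = x = 5

∂L/∂w₁ = 42 × 4 × 1 × 5 = 840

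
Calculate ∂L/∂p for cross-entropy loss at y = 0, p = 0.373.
∂L/∂p = 1.595

∂L/∂p = -y/p + (1-y)/(1-p) = 0 + 1/0.627 = 1.595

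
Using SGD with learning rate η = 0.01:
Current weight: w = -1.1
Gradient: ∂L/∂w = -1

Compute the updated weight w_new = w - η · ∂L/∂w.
w_new = -1.09

w_new = w - η·∂L/∂w = -1.1 - 0.01×(-1) = -1.1 - (-0.01) = -1.09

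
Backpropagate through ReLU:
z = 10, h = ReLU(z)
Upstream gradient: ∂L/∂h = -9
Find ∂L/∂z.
∂L/∂z = -9

h = ReLU(10) = 10
Since z > 0: ∂h/∂z = 1
∂L/∂z = ∂L/∂h · ∂h/∂z = -9 × 1 = -9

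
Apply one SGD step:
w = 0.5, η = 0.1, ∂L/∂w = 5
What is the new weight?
w_new = 0

w_new = w - η·∂L/∂w = 0.5 - 0.1×(5) = 0.5 - (0.5) = 0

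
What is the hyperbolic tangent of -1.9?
-0.9562

tanh(-1.9) = (e^(-1.9) - e^(1.9))/(e^(-1.9) + e^(1.9)) = -0.9562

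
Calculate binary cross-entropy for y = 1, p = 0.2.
L = 1.609

L = -1·log(0.2) - 0·log(0.8) = -log(0.2) = 1.609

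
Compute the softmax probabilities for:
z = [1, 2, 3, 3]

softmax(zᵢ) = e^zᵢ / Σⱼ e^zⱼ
p = [0.0541, 0.147, 0.3995, 0.3995]

exp(z) = [2.718, 7.389, 20.09, 20.09]
Sum = 50.28
p = [0.0541, 0.147, 0.3995, 0.3995]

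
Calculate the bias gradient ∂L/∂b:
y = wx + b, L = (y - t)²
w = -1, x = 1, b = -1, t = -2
∂L/∂b = 0

y = wx + b = (-1)(1) + -1 = -2
∂L/∂y = 2(y - t) = 2(-2 - -2) = 0
∂y/∂b = 1
∂L/∂b = ∂L/∂y · ∂y/∂b = 0 × 1 = 0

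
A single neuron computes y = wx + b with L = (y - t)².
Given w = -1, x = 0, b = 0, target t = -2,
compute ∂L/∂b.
∂L/∂b = 4

y = wx + b = (-1)(0) + 0 = 0
∂L/∂y = 2(y - t) = 2(0 - -2) = 4
∂y/∂b = 1
∂L/∂b = ∂L/∂y · ∂y/∂b = 4 × 1 = 4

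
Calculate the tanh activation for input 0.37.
0.354

tanh(0.37) = (e^(0.37) - e^(-0.37))/(e^(0.37) + e^(-0.37)) = 0.354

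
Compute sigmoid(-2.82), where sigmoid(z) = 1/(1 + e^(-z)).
0.05625

sigmoid(-2.82) = 1/(1 + e^(2.82)) = 1/(1 + 16.78) = 0.05625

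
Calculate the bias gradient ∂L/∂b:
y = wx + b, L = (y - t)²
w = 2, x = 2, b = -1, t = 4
∂L/∂b = -2

y = wx + b = (2)(2) + -1 = 3
∂L/∂y = 2(y - t) = 2(3 - 4) = -2
∂y/∂b = 1
∂L/∂b = ∂L/∂y · ∂y/∂b = -2 × 1 = -2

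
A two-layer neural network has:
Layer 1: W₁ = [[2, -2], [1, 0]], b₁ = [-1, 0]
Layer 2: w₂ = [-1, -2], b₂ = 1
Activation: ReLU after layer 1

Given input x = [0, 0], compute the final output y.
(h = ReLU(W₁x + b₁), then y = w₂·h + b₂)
y = 1

Layer 1 pre-activation: z₁ = [-1, 0]
After ReLU: h = [0, 0]
Layer 2 output: y = -1×0 + -2×0 + 1 = 1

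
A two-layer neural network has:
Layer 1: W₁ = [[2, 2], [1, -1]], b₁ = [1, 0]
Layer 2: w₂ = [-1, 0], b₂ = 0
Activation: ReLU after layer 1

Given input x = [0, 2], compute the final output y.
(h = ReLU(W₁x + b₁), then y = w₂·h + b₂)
y = -5

Layer 1 pre-activation: z₁ = [5, -2]
After ReLU: h = [5, 0]
Layer 2 output: y = -1×5 + 0×0 + 0 = -5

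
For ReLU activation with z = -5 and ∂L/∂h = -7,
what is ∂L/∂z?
∂L/∂z = 0

h = ReLU(-5) = 0
Since z < 0: ∂h/∂z = 0
∂L/∂z = ∂L/∂h · ∂h/∂z = -7 × 0 = 0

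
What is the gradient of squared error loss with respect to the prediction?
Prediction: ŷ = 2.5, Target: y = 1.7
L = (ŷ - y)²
∂L/∂ŷ = 1.6

∂L/∂ŷ = 2(ŷ - y) = 2(2.5 - 1.7) = 2(0.8) = 1.6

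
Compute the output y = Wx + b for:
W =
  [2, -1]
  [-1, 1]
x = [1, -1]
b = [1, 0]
y = [4, -2]

Wx = [2×1 + -1×-1, -1×1 + 1×-1]
   = [3, -2]
y = Wx + b = [3 + 1, -2 + 0] = [4, -2]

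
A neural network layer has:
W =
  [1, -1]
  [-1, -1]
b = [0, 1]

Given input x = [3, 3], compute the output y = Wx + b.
y = [0, -5]

Wx = [1×3 + -1×3, -1×3 + -1×3]
   = [0, -6]
y = Wx + b = [0 + 0, -6 + 1] = [0, -5]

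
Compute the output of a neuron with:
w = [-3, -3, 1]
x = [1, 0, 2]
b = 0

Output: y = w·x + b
y = -1

y = (-3)(1) + (-3)(0) + (1)(2) + 0 = -1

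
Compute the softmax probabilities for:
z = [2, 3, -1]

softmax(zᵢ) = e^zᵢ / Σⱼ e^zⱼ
p = [0.2654, 0.7214, 0.0132]

exp(z) = [7.389, 20.09, 0.3679]
Sum = 27.84
p = [0.2654, 0.7214, 0.0132]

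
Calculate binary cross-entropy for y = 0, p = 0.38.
L = 0.478

L = -0·log(0.38) - 1·log(0.62) = -log(0.62) = 0.478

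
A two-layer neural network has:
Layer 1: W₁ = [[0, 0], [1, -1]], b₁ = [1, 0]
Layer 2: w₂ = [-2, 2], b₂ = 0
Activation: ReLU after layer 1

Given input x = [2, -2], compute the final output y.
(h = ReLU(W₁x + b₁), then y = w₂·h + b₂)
y = 6

Layer 1 pre-activation: z₁ = [1, 4]
After ReLU: h = [1, 4]
Layer 2 output: y = -2×1 + 2×4 + 0 = 6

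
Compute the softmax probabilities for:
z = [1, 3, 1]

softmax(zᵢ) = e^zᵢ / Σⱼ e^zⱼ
p = [0.1065, 0.787, 0.1065]

exp(z) = [2.718, 20.09, 2.718]
Sum = 25.52
p = [0.1065, 0.787, 0.1065]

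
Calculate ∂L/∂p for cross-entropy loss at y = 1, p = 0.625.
∂L/∂p = -1.6

∂L/∂p = -y/p + (1-y)/(1-p) = -1/0.625 + 0 = -1.6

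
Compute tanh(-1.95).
-0.9603

tanh(-1.95) = (e^(-1.95) - e^(1.95))/(e^(-1.95) + e^(1.95)) = -0.9603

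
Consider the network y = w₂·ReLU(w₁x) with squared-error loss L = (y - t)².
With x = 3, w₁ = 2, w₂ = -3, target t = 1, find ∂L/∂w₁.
∂L/∂w₁ = 342

Forward pass:
z = w₁x = 2×3 = 6
h = ReLU(6) = 6
y = w₂h = -3×6 = -18

Backward pass:
∂L/∂y = 2(y - t) = 2(-18 - 1) = -38
∂y/∂h = w₂ = -3
∂h/∂z = 1 (ReLU derivative)
∂z/∂w₁ = x = 3

∂L/∂w₁ = -38 × -3 × 1 × 3 = 342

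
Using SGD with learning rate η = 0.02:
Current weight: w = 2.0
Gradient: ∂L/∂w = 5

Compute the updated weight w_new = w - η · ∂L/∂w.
w_new = 1.9

w_new = w - η·∂L/∂w = 2.0 - 0.02×(5) = 2.0 - (0.1) = 1.9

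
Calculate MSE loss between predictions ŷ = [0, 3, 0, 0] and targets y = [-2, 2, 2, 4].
MSE = 6.25

MSE = (1/4)((0--2)² + (3-2)² + (0-2)² + (0-4)²) = (1/4)(4 + 1 + 4 + 16) = 6.25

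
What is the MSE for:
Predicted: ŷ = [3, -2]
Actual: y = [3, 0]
MSE = 2

MSE = (1/2)((3-3)² + (-2-0)²) = (1/2)(0 + 4) = 2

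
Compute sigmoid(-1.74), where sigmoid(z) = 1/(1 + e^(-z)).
0.1493

sigmoid(-1.74) = 1/(1 + e^(1.74)) = 1/(1 + 5.697) = 0.1493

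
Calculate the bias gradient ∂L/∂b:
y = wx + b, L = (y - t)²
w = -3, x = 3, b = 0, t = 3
∂L/∂b = -24

y = wx + b = (-3)(3) + 0 = -9
∂L/∂y = 2(y - t) = 2(-9 - 3) = -24
∂y/∂b = 1
∂L/∂b = ∂L/∂y · ∂y/∂b = -24 × 1 = -24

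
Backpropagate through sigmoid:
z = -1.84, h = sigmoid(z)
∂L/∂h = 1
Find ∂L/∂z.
∂L/∂z = 0.1183

σ(-1.84) = 0.1371
σ'(-1.84) = σ(-1.84)(1 - σ(-1.84)) = 0.1371 × 0.8629 = 0.1183
∂L/∂z = ∂L/∂h · σ'(z) = 1 × 0.1183 = 0.1183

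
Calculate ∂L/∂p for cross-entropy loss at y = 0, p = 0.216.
∂L/∂p = 1.276

∂L/∂p = -y/p + (1-y)/(1-p) = 0 + 1/0.784 = 1.276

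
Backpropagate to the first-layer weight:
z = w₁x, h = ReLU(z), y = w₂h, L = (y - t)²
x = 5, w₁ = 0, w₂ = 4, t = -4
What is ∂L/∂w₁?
∂L/∂w₁ = 0

Forward pass:
z = w₁x = 0×5 = 0
h = ReLU(0) = 0
y = w₂h = 4×0 = 0

Backward pass:
∂L/∂y = 2(y - t) = 2(0 - -4) = 8
∂y/∂h = w₂ = 4
∂h/∂z = 0 (ReLU derivative)
∂z/∂w₁ = x = 5

∂L/∂w₁ = 8 × 4 × 0 × 5 = 0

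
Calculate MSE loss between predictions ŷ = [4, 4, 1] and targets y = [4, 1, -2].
MSE = 6

MSE = (1/3)((4-4)² + (4-1)² + (1--2)²) = (1/3)(0 + 9 + 9) = 6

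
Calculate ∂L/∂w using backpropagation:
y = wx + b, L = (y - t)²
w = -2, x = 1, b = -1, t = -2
∂L/∂w = -2

y = wx + b = (-2)(1) + -1 = -3
∂L/∂y = 2(y - t) = 2(-3 - -2) = -2
∂y/∂w = x = 1
∂L/∂w = ∂L/∂y · ∂y/∂w = -2 × 1 = -2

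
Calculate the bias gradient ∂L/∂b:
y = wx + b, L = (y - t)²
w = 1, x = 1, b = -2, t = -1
∂L/∂b = 0

y = wx + b = (1)(1) + -2 = -1
∂L/∂y = 2(y - t) = 2(-1 - -1) = 0
∂y/∂b = 1
∂L/∂b = ∂L/∂y · ∂y/∂b = 0 × 1 = 0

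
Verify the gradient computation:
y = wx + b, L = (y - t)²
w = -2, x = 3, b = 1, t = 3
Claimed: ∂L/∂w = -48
Correct

y = (-2)(3) + 1 = -5
∂L/∂y = 2(y - t) = 2(-5 - 3) = -16
∂y/∂w = x = 3
∂L/∂w = -16 × 3 = -48

Claimed value: -48
Correct: The correct gradient is -48.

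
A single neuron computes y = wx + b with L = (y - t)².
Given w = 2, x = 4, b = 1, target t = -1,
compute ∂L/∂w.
∂L/∂w = 80

y = wx + b = (2)(4) + 1 = 9
∂L/∂y = 2(y - t) = 2(9 - -1) = 20
∂y/∂w = x = 4
∂L/∂w = ∂L/∂y · ∂y/∂w = 20 × 4 = 80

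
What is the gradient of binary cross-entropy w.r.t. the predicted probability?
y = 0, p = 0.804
∂L/∂p = 5.102

∂L/∂p = -y/p + (1-y)/(1-p) = 0 + 1/0.196 = 5.102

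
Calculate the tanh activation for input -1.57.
-0.917

tanh(-1.57) = (e^(-1.57) - e^(1.57))/(e^(-1.57) + e^(1.57)) = -0.917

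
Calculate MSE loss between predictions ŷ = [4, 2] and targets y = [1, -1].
MSE = 9

MSE = (1/2)((4-1)² + (2--1)²) = (1/2)(9 + 9) = 9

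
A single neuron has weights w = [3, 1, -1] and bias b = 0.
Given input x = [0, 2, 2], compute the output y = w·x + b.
y = 0

y = (3)(0) + (1)(2) + (-1)(2) + 0 = 0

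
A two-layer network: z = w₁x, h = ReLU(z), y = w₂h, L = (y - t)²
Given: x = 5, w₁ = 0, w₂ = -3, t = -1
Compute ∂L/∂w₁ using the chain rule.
∂L/∂w₁ = 0

Forward pass:
z = w₁x = 0×5 = 0
h = ReLU(0) = 0
y = w₂h = -3×0 = 0

Backward pass:
∂L/∂y = 2(y - t) = 2(0 - -1) = 2
∂y/∂h = w₂ = -3
∂h/∂z = 0 (ReLU derivative)
∂z/∂w₁ = x = 5

∂L/∂w₁ = 2 × -3 × 0 × 5 = 0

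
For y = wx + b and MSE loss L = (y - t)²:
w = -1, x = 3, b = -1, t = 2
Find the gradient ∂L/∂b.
∂L/∂b = -12

y = wx + b = (-1)(3) + -1 = -4
∂L/∂y = 2(y - t) = 2(-4 - 2) = -12
∂y/∂b = 1
∂L/∂b = ∂L/∂y · ∂y/∂b = -12 × 1 = -12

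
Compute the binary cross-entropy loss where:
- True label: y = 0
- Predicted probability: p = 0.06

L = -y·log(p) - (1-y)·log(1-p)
L = 0.06188

L = -0·log(0.06) - 1·log(0.94) = -log(0.94) = 0.06188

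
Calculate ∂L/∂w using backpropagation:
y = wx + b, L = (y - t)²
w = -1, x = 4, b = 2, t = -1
∂L/∂w = -8

y = wx + b = (-1)(4) + 2 = -2
∂L/∂y = 2(y - t) = 2(-2 - -1) = -2
∂y/∂w = x = 4
∂L/∂w = ∂L/∂y · ∂y/∂w = -2 × 4 = -8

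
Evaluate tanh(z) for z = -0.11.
-0.1096

tanh(-0.11) = (e^(-0.11) - e^(0.11))/(e^(-0.11) + e^(0.11)) = -0.1096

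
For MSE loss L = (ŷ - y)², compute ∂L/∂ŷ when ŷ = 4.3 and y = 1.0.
∂L/∂ŷ = 6.6

∂L/∂ŷ = 2(ŷ - y) = 2(4.3 - 1.0) = 2(3.3) = 6.6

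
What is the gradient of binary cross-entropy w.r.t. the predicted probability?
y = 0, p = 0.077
∂L/∂p = 1.083

∂L/∂p = -y/p + (1-y)/(1-p) = 0 + 1/0.923 = 1.083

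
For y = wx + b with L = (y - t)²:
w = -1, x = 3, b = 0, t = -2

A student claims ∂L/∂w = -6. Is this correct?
Correct

y = (-1)(3) + 0 = -3
∂L/∂y = 2(y - t) = 2(-3 - -2) = -2
∂y/∂w = x = 3
∂L/∂w = -2 × 3 = -6

Claimed value: -6
Correct: The correct gradient is -6.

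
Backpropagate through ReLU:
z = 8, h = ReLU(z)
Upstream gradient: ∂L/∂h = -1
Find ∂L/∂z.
∂L/∂z = -1

h = ReLU(8) = 8
Since z > 0: ∂h/∂z = 1
∂L/∂z = ∂L/∂h · ∂h/∂z = -1 × 1 = -1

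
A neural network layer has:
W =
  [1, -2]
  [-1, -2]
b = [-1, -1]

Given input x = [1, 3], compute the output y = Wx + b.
y = [-6, -8]

Wx = [1×1 + -2×3, -1×1 + -2×3]
   = [-5, -7]
y = Wx + b = [-5 + -1, -7 + -1] = [-6, -8]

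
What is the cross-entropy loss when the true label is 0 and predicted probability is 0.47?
L = 0.6349

L = -0·log(0.47) - 1·log(0.53) = -log(0.53) = 0.6349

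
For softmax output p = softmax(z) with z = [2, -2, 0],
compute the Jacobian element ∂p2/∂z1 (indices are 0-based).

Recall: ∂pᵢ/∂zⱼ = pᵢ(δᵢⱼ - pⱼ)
∂p2/∂z1 = -0.001862

p = softmax(z) = [0.8668, 0.01588, 0.1173]
p2 = 0.1173, p1 = 0.01588

∂p2/∂z1 = -p2 × p1 = -0.1173 × 0.01588 = -0.001862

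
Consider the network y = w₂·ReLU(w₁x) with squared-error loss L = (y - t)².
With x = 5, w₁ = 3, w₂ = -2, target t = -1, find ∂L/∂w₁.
∂L/∂w₁ = 580

Forward pass:
z = w₁x = 3×5 = 15
h = ReLU(15) = 15
y = w₂h = -2×15 = -30

Backward pass:
∂L/∂y = 2(y - t) = 2(-30 - -1) = -58
∂y/∂h = w₂ = -2
∂h/∂z = 1 (ReLU derivative)
∂z/∂w₁ = x = 5

∂L/∂w₁ = -58 × -2 × 1 × 5 = 580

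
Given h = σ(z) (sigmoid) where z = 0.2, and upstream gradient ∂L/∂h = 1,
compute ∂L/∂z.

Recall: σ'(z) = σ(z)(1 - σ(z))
∂L/∂z = 0.2475

σ(0.2) = 0.5498
σ'(0.2) = σ(0.2)(1 - σ(0.2)) = 0.5498 × 0.4502 = 0.2475
∂L/∂z = ∂L/∂h · σ'(z) = 1 × 0.2475 = 0.2475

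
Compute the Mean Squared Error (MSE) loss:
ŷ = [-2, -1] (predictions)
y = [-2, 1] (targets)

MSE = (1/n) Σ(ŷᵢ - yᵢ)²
MSE = 2

MSE = (1/2)((-2--2)² + (-1-1)²) = (1/2)(0 + 4) = 2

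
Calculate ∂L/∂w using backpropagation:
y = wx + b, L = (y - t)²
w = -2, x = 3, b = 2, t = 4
∂L/∂w = -48

y = wx + b = (-2)(3) + 2 = -4
∂L/∂y = 2(y - t) = 2(-4 - 4) = -16
∂y/∂w = x = 3
∂L/∂w = ∂L/∂y · ∂y/∂w = -16 × 3 = -48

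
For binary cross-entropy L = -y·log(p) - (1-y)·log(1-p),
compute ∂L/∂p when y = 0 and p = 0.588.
∂L/∂p = 2.427

∂L/∂p = -y/p + (1-y)/(1-p) = 0 + 1/0.412 = 2.427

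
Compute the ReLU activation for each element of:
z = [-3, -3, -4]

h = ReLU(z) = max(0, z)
h = [0, 0, 0]

ReLU applied element-wise: max(0,-3)=0, max(0,-3)=0, max(0,-4)=0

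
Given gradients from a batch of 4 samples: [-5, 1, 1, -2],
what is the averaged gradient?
Average gradient = -1.25

Average = (1/4)(-5 + 1 + 1 + -2) = -5/4 = -1.25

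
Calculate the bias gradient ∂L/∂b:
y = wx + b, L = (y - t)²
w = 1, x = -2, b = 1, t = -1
∂L/∂b = 0

y = wx + b = (1)(-2) + 1 = -1
∂L/∂y = 2(y - t) = 2(-1 - -1) = 0
∂y/∂b = 1
∂L/∂b = ∂L/∂y · ∂y/∂b = 0 × 1 = 0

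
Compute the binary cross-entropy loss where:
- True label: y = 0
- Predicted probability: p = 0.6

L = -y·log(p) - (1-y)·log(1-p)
L = 0.9163

L = -0·log(0.6) - 1·log(0.4) = -log(0.4) = 0.9163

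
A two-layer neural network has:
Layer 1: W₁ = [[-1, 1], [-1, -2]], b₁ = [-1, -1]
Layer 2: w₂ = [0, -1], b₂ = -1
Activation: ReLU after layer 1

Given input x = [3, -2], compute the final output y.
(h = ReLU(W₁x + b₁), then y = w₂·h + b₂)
y = -1

Layer 1 pre-activation: z₁ = [-6, 0]
After ReLU: h = [0, 0]
Layer 2 output: y = 0×0 + -1×0 + -1 = -1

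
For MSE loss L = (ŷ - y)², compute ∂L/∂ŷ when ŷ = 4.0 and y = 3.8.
∂L/∂ŷ = 0.4

∂L/∂ŷ = 2(ŷ - y) = 2(4.0 - 3.8) = 2(0.2) = 0.4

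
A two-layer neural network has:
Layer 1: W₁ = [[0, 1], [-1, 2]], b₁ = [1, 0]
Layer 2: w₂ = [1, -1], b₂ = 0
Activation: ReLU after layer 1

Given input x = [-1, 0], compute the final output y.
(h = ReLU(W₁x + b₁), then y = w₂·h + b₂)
y = 0

Layer 1 pre-activation: z₁ = [1, 1]
After ReLU: h = [1, 1]
Layer 2 output: y = 1×1 + -1×1 + 0 = 0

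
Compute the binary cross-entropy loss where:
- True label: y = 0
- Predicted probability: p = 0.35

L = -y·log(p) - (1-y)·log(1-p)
L = 0.4308

L = -0·log(0.35) - 1·log(0.65) = -log(0.65) = 0.4308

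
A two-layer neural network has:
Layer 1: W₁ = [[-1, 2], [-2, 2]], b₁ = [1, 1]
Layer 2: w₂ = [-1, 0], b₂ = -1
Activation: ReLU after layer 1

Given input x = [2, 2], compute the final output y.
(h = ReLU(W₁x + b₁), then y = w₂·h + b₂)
y = -4

Layer 1 pre-activation: z₁ = [3, 1]
After ReLU: h = [3, 1]
Layer 2 output: y = -1×3 + 0×1 + -1 = -4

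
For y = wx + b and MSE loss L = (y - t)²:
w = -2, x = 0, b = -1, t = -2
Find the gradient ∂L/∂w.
∂L/∂w = 0

y = wx + b = (-2)(0) + -1 = -1
∂L/∂y = 2(y - t) = 2(-1 - -2) = 2
∂y/∂w = x = 0
∂L/∂w = ∂L/∂y · ∂y/∂w = 2 × 0 = 0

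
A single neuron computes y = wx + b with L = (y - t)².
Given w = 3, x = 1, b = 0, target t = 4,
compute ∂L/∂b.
∂L/∂b = -2

y = wx + b = (3)(1) + 0 = 3
∂L/∂y = 2(y - t) = 2(3 - 4) = -2
∂y/∂b = 1
∂L/∂b = ∂L/∂y · ∂y/∂b = -2 × 1 = -2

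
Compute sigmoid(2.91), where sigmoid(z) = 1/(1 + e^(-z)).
0.9483

sigmoid(2.91) = 1/(1 + e^(-2.91)) = 1/(1 + 0.05448) = 0.9483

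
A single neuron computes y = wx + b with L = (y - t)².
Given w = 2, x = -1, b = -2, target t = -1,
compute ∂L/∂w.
∂L/∂w = 6

y = wx + b = (2)(-1) + -2 = -4
∂L/∂y = 2(y - t) = 2(-4 - -1) = -6
∂y/∂w = x = -1
∂L/∂w = ∂L/∂y · ∂y/∂w = -6 × -1 = 6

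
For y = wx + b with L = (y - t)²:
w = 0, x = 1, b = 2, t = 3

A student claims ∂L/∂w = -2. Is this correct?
Correct

y = (0)(1) + 2 = 2
∂L/∂y = 2(y - t) = 2(2 - 3) = -2
∂y/∂w = x = 1
∂L/∂w = -2 × 1 = -2

Claimed value: -2
Correct: The correct gradient is -2.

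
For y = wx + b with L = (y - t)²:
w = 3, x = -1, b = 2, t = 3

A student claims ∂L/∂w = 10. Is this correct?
Incorrect

y = (3)(-1) + 2 = -1
∂L/∂y = 2(y - t) = 2(-1 - 3) = -8
∂y/∂w = x = -1
∂L/∂w = -8 × -1 = 8

Claimed value: 10
Incorrect: The correct gradient is 8.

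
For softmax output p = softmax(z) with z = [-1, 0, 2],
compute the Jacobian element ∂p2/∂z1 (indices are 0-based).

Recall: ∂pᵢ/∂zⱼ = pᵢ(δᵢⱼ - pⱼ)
∂p2/∂z1 = -0.09636

p = softmax(z) = [0.04201, 0.1142, 0.8438]
p2 = 0.8438, p1 = 0.1142

∂p2/∂z1 = -p2 × p1 = -0.8438 × 0.1142 = -0.09636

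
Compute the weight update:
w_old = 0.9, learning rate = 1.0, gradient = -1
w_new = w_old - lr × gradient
w_new = 1.9

w_new = w - η·∂L/∂w = 0.9 - 1.0×(-1) = 0.9 - (-1) = 1.9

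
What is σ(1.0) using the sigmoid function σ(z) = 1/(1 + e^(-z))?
0.7311

sigmoid(1.0) = 1/(1 + e^(-1.0)) = 1/(1 + 0.3679) = 0.7311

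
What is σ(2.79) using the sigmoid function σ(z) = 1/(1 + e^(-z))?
0.9421

sigmoid(2.79) = 1/(1 + e^(-2.79)) = 1/(1 + 0.06142) = 0.9421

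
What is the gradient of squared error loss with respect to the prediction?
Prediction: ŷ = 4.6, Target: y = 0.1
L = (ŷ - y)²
∂L/∂ŷ = 9.0

∂L/∂ŷ = 2(ŷ - y) = 2(4.6 - 0.1) = 2(4.5) = 9.0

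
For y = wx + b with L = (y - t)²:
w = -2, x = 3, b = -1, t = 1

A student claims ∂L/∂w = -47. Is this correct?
Incorrect

y = (-2)(3) + -1 = -7
∂L/∂y = 2(y - t) = 2(-7 - 1) = -16
∂y/∂w = x = 3
∂L/∂w = -16 × 3 = -48

Claimed value: -47
Incorrect: The correct gradient is -48.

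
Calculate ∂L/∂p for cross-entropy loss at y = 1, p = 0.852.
∂L/∂p = -1.174

∂L/∂p = -y/p + (1-y)/(1-p) = -1/0.852 + 0 = -1.174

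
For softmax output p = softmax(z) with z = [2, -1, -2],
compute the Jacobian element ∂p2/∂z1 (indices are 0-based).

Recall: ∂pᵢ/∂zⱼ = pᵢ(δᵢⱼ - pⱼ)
∂p2/∂z1 = -0.0007993

p = softmax(z) = [0.9362, 0.04661, 0.01715]
p2 = 0.01715, p1 = 0.04661

∂p2/∂z1 = -p2 × p1 = -0.01715 × 0.04661 = -0.0007993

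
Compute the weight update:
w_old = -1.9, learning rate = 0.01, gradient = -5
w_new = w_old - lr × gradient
w_new = -1.85

w_new = w - η·∂L/∂w = -1.9 - 0.01×(-5) = -1.9 - (-0.05) = -1.85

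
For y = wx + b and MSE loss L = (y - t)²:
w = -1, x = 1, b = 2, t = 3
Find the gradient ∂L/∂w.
∂L/∂w = -4

y = wx + b = (-1)(1) + 2 = 1
∂L/∂y = 2(y - t) = 2(1 - 3) = -4
∂y/∂w = x = 1
∂L/∂w = ∂L/∂y · ∂y/∂w = -4 × 1 = -4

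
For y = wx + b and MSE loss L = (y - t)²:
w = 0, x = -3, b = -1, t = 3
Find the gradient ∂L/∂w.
∂L/∂w = 24

y = wx + b = (0)(-3) + -1 = -1
∂L/∂y = 2(y - t) = 2(-1 - 3) = -8
∂y/∂w = x = -3
∂L/∂w = ∂L/∂y · ∂y/∂w = -8 × -3 = 24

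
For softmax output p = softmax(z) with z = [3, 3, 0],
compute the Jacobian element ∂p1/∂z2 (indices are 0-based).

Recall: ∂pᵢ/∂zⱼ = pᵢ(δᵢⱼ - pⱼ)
∂p1/∂z2 = -0.01185

p = softmax(z) = [0.4879, 0.4879, 0.02429]
p1 = 0.4879, p2 = 0.02429

∂p1/∂z2 = -p1 × p2 = -0.4879 × 0.02429 = -0.01185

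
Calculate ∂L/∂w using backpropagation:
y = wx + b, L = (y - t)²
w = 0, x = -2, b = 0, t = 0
∂L/∂w = 0

y = wx + b = (0)(-2) + 0 = 0
∂L/∂y = 2(y - t) = 2(0 - 0) = 0
∂y/∂w = x = -2
∂L/∂w = ∂L/∂y · ∂y/∂w = 0 × -2 = 0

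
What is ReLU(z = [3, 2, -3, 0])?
h = [3, 2, 0, 0]

ReLU applied element-wise: max(0,3)=3, max(0,2)=2, max(0,-3)=0, max(0,0)=0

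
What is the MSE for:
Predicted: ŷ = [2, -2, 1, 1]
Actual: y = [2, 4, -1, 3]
MSE = 11

MSE = (1/4)((2-2)² + (-2-4)² + (1--1)² + (1-3)²) = (1/4)(0 + 36 + 4 + 4) = 11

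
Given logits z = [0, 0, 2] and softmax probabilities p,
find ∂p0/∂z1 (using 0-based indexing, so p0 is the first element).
∂p0/∂z1 = -0.01134

p = softmax(z) = [0.1065, 0.1065, 0.787]
p0 = 0.1065, p1 = 0.1065

∂p0/∂z1 = -p0 × p1 = -0.1065 × 0.1065 = -0.01134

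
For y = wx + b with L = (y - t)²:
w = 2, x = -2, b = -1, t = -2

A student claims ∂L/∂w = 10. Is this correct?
Incorrect

y = (2)(-2) + -1 = -5
∂L/∂y = 2(y - t) = 2(-5 - -2) = -6
∂y/∂w = x = -2
∂L/∂w = -6 × -2 = 12

Claimed value: 10
Incorrect: The correct gradient is 12.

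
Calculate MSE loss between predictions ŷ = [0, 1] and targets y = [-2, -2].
MSE = 6.5

MSE = (1/2)((0--2)² + (1--2)²) = (1/2)(4 + 9) = 6.5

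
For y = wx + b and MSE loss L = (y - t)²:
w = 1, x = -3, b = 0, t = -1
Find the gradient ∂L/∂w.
∂L/∂w = 12

y = wx + b = (1)(-3) + 0 = -3
∂L/∂y = 2(y - t) = 2(-3 - -1) = -4
∂y/∂w = x = -3
∂L/∂w = ∂L/∂y · ∂y/∂w = -4 × -3 = 12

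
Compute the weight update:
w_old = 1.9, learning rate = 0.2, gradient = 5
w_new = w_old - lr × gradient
w_new = 0.9

w_new = w - η·∂L/∂w = 1.9 - 0.2×(5) = 1.9 - (1) = 0.9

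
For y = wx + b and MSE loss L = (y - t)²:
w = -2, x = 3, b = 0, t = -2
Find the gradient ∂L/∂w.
∂L/∂w = -24

y = wx + b = (-2)(3) + 0 = -6
∂L/∂y = 2(y - t) = 2(-6 - -2) = -8
∂y/∂w = x = 3
∂L/∂w = ∂L/∂y · ∂y/∂w = -8 × 3 = -24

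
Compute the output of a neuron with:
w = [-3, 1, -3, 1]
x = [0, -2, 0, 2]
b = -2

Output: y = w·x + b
y = -2

y = (-3)(0) + (1)(-2) + (-3)(0) + (1)(2) + -2 = -2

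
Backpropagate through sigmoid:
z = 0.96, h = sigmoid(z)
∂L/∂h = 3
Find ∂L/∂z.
∂L/∂z = 0.6006

σ(0.96) = 0.7231
σ'(0.96) = σ(0.96)(1 - σ(0.96)) = 0.7231 × 0.2769 = 0.2002
∂L/∂z = ∂L/∂h · σ'(z) = 3 × 0.2002 = 0.6006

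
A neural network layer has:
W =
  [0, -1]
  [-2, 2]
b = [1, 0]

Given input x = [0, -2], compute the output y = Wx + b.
y = [3, -4]

Wx = [0×0 + -1×-2, -2×0 + 2×-2]
   = [2, -4]
y = Wx + b = [2 + 1, -4 + 0] = [3, -4]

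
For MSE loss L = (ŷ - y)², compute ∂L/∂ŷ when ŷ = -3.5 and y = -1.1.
∂L/∂ŷ = -4.8

∂L/∂ŷ = 2(ŷ - y) = 2(-3.5 - -1.1) = 2(-2.4) = -4.8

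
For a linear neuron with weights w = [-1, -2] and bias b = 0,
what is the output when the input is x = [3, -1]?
y = -1

y = (-1)(3) + (-2)(-1) + 0 = -1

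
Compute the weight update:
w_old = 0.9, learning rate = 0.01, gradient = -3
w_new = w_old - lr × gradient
w_new = 0.93

w_new = w - η·∂L/∂w = 0.9 - 0.01×(-3) = 0.9 - (-0.03) = 0.93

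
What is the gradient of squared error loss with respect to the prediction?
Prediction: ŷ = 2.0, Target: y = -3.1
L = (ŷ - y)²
∂L/∂ŷ = 10.2

∂L/∂ŷ = 2(ŷ - y) = 2(2.0 - -3.1) = 2(5.1) = 10.2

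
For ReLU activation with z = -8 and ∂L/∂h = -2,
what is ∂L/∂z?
∂L/∂z = 0

h = ReLU(-8) = 0
Since z < 0: ∂h/∂z = 0
∂L/∂z = ∂L/∂h · ∂h/∂z = -2 × 0 = 0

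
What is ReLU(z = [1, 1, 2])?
h = [1, 1, 2]

ReLU applied element-wise: max(0,1)=1, max(0,1)=1, max(0,2)=2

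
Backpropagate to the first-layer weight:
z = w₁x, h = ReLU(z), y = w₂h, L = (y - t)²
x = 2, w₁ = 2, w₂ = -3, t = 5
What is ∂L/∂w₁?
∂L/∂w₁ = 204

Forward pass:
z = w₁x = 2×2 = 4
h = ReLU(4) = 4
y = w₂h = -3×4 = -12

Backward pass:
∂L/∂y = 2(y - t) = 2(-12 - 5) = -34
∂y/∂h = w₂ = -3
∂h/∂z = 1 (ReLU derivative)
∂z/∂w₁ = x = 2

∂L/∂w₁ = -34 × -3 × 1 × 2 = 204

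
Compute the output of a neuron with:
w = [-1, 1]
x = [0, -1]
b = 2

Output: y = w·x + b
y = 1

y = (-1)(0) + (1)(-1) + 2 = 1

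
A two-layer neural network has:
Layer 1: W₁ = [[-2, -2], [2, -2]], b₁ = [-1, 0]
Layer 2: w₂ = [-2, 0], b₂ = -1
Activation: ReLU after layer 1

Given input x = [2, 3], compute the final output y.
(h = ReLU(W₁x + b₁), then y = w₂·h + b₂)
y = -1

Layer 1 pre-activation: z₁ = [-11, -2]
After ReLU: h = [0, 0]
Layer 2 output: y = -2×0 + 0×0 + -1 = -1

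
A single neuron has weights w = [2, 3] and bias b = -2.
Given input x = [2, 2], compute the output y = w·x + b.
y = 8

y = (2)(2) + (3)(2) + -2 = 8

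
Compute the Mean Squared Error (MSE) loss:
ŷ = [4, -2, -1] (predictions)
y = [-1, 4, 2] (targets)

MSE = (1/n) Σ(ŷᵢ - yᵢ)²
MSE = 23.33

MSE = (1/3)((4--1)² + (-2-4)² + (-1-2)²) = (1/3)(25 + 36 + 9) = 23.33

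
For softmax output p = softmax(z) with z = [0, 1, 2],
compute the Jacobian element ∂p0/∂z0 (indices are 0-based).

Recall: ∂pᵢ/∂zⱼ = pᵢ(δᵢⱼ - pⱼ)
∂p0/∂z0 = 0.08193

p = softmax(z) = [0.09003, 0.2447, 0.6652]
p0 = 0.09003

∂p0/∂z0 = p0(1 - p0) = 0.09003 × (1 - 0.09003) = 0.08193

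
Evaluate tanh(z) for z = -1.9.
-0.9562

tanh(-1.9) = (e^(-1.9) - e^(1.9))/(e^(-1.9) + e^(1.9)) = -0.9562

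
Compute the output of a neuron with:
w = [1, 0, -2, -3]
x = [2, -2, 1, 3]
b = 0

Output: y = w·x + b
y = -9

y = (1)(2) + (0)(-2) + (-2)(1) + (-3)(3) + 0 = -9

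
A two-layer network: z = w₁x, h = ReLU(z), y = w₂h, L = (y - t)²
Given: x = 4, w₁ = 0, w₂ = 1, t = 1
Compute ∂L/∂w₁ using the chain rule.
∂L/∂w₁ = 0

Forward pass:
z = w₁x = 0×4 = 0
h = ReLU(0) = 0
y = w₂h = 1×0 = 0

Backward pass:
∂L/∂y = 2(y - t) = 2(0 - 1) = -2
∂y/∂h = w₂ = 1
∂h/∂z = 0 (ReLU derivative)
∂z/∂w₁ = x = 4

∂L/∂w₁ = -2 × 1 × 0 × 4 = 0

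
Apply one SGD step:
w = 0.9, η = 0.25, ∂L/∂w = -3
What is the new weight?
w_new = 1.65

w_new = w - η·∂L/∂w = 0.9 - 0.25×(-3) = 0.9 - (-0.75) = 1.65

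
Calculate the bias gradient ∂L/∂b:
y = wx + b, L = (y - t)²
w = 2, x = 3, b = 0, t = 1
∂L/∂b = 10

y = wx + b = (2)(3) + 0 = 6
∂L/∂y = 2(y - t) = 2(6 - 1) = 10
∂y/∂b = 1
∂L/∂b = ∂L/∂y · ∂y/∂b = 10 × 1 = 10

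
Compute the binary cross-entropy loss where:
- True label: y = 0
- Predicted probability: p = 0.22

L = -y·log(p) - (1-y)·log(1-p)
L = 0.2485

L = -0·log(0.22) - 1·log(0.78) = -log(0.78) = 0.2485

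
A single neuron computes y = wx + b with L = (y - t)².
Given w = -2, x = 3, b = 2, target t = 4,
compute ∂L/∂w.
∂L/∂w = -48

y = wx + b = (-2)(3) + 2 = -4
∂L/∂y = 2(y - t) = 2(-4 - 4) = -16
∂y/∂w = x = 3
∂L/∂w = ∂L/∂y · ∂y/∂w = -16 × 3 = -48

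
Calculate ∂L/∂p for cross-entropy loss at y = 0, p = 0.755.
∂L/∂p = 4.082

∂L/∂p = -y/p + (1-y)/(1-p) = 0 + 1/0.245 = 4.082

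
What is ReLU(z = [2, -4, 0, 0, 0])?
h = [2, 0, 0, 0, 0]

ReLU applied element-wise: max(0,2)=2, max(0,-4)=0, max(0,0)=0, max(0,0)=0, max(0,0)=0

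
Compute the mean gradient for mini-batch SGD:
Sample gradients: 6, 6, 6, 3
Average gradient = 5.25

Average = (1/4)(6 + 6 + 6 + 3) = 21/4 = 5.25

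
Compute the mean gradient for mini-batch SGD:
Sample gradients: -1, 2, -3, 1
Average gradient = -0.25

Average = (1/4)(-1 + 2 + -3 + 1) = -1/4 = -0.25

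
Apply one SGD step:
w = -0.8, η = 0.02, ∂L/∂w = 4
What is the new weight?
w_new = -0.88

w_new = w - η·∂L/∂w = -0.8 - 0.02×(4) = -0.8 - (0.08) = -0.88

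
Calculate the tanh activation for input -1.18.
-0.8275

tanh(-1.18) = (e^(-1.18) - e^(1.18))/(e^(-1.18) + e^(1.18)) = -0.8275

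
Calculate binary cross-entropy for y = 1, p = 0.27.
L = 1.309

L = -1·log(0.27) - 0·log(0.73) = -log(0.27) = 1.309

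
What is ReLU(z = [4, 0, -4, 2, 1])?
h = [4, 0, 0, 2, 1]

ReLU applied element-wise: max(0,4)=4, max(0,0)=0, max(0,-4)=0, max(0,2)=2, max(0,1)=1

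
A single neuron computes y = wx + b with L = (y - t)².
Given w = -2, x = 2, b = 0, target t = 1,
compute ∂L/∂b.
∂L/∂b = -10

y = wx + b = (-2)(2) + 0 = -4
∂L/∂y = 2(y - t) = 2(-4 - 1) = -10
∂y/∂b = 1
∂L/∂b = ∂L/∂y · ∂y/∂b = -10 × 1 = -10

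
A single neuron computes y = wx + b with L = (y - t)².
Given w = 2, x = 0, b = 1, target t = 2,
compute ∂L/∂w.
∂L/∂w = 0

y = wx + b = (2)(0) + 1 = 1
∂L/∂y = 2(y - t) = 2(1 - 2) = -2
∂y/∂w = x = 0
∂L/∂w = ∂L/∂y · ∂y/∂w = -2 × 0 = 0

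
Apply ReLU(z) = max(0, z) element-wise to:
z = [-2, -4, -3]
h = [0, 0, 0]

ReLU applied element-wise: max(0,-2)=0, max(0,-4)=0, max(0,-3)=0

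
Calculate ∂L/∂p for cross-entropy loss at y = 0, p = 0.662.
∂L/∂p = 2.959

∂L/∂p = -y/p + (1-y)/(1-p) = 0 + 1/0.338 = 2.959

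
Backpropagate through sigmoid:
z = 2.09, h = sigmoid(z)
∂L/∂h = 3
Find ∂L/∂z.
∂L/∂z = 0.2939

σ(2.09) = 0.8899
σ'(2.09) = σ(2.09)(1 - σ(2.09)) = 0.8899 × 0.1101 = 0.09796
∂L/∂z = ∂L/∂h · σ'(z) = 3 × 0.09796 = 0.2939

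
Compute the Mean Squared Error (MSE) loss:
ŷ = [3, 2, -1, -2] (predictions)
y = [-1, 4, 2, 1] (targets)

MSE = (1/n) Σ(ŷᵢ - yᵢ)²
MSE = 9.5

MSE = (1/4)((3--1)² + (2-4)² + (-1-2)² + (-2-1)²) = (1/4)(16 + 4 + 9 + 9) = 9.5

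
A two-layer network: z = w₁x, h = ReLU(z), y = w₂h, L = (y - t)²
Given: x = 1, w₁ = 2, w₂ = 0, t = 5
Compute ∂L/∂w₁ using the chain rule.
∂L/∂w₁ = 0

Forward pass:
z = w₁x = 2×1 = 2
h = ReLU(2) = 2
y = w₂h = 0×2 = 0

Backward pass:
∂L/∂y = 2(y - t) = 2(0 - 5) = -10
∂y/∂h = w₂ = 0
∂h/∂z = 1 (ReLU derivative)
∂z/∂w₁ = x = 1

∂L/∂w₁ = -10 × 0 × 1 × 1 = 0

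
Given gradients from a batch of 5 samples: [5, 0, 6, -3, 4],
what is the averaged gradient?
Average gradient = 2.4

Average = (1/5)(5 + 0 + 6 + -3 + 4) = 12/5 = 2.4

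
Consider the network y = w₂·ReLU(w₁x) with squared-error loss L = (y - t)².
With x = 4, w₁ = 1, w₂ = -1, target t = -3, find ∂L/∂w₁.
∂L/∂w₁ = 8

Forward pass:
z = w₁x = 1×4 = 4
h = ReLU(4) = 4
y = w₂h = -1×4 = -4

Backward pass:
∂L/∂y = 2(y - t) = 2(-4 - -3) = -2
∂y/∂h = w₂ = -1
∂h/∂z = 1 (ReLU derivative)
∂z/∂w₁ = x = 4

∂L/∂w₁ = -2 × -1 × 1 × 4 = 8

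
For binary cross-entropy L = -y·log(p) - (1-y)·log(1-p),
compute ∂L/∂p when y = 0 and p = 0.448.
∂L/∂p = 1.812

∂L/∂p = -y/p + (1-y)/(1-p) = 0 + 1/0.552 = 1.812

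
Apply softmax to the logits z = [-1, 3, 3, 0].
p = [0.0089, 0.4835, 0.4835, 0.0241]

exp(z) = [0.3679, 20.09, 20.09, 1]
Sum = 41.54
p = [0.0089, 0.4835, 0.4835, 0.0241]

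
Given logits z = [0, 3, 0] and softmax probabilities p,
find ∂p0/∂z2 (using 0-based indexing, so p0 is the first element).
∂p0/∂z2 = -0.00205

p = softmax(z) = [0.04528, 0.9094, 0.04528]
p0 = 0.04528, p2 = 0.04528

∂p0/∂z2 = -p0 × p2 = -0.04528 × 0.04528 = -0.00205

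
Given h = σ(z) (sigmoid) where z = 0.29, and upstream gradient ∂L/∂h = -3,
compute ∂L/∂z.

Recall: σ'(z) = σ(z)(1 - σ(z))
∂L/∂z = -0.7344

σ(0.29) = 0.572
σ'(0.29) = σ(0.29)(1 - σ(0.29)) = 0.572 × 0.428 = 0.2448
∂L/∂z = ∂L/∂h · σ'(z) = -3 × 0.2448 = -0.7344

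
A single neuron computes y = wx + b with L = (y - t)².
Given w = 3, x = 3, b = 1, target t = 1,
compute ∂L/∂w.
∂L/∂w = 54

y = wx + b = (3)(3) + 1 = 10
∂L/∂y = 2(y - t) = 2(10 - 1) = 18
∂y/∂w = x = 3
∂L/∂w = ∂L/∂y · ∂y/∂w = 18 × 3 = 54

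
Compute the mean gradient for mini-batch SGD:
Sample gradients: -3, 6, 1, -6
Average gradient = -0.5

Average = (1/4)(-3 + 6 + 1 + -6) = -2/4 = -0.5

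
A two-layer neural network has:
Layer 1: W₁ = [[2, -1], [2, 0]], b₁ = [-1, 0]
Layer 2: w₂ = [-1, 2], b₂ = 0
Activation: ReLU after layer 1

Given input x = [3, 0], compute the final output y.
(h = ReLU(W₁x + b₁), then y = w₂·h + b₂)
y = 7

Layer 1 pre-activation: z₁ = [5, 6]
After ReLU: h = [5, 6]
Layer 2 output: y = -1×5 + 2×6 + 0 = 7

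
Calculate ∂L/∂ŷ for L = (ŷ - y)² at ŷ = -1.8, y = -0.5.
∂L/∂ŷ = -2.6

∂L/∂ŷ = 2(ŷ - y) = 2(-1.8 - -0.5) = 2(-1.3) = -2.6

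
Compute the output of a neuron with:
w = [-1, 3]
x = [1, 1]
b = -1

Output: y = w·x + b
y = 1

y = (-1)(1) + (3)(1) + -1 = 1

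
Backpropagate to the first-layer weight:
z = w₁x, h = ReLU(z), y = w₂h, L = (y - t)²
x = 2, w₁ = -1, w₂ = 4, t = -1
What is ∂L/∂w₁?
∂L/∂w₁ = 0

Forward pass:
z = w₁x = -1×2 = -2
h = ReLU(-2) = 0
y = w₂h = 4×0 = 0

Backward pass:
∂L/∂y = 2(y - t) = 2(0 - -1) = 2
∂y/∂h = w₂ = 4
∂h/∂z = 0 (ReLU derivative)
∂z/∂w₁ = x = 2

∂L/∂w₁ = 2 × 4 × 0 × 2 = 0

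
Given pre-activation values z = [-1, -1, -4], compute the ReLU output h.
h = [0, 0, 0]

ReLU applied element-wise: max(0,-1)=0, max(0,-1)=0, max(0,-4)=0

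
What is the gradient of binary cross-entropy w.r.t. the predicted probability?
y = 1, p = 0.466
∂L/∂p = -2.146

∂L/∂p = -y/p + (1-y)/(1-p) = -1/0.466 + 0 = -2.146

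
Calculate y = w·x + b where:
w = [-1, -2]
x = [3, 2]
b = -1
y = -8

y = (-1)(3) + (-2)(2) + -1 = -8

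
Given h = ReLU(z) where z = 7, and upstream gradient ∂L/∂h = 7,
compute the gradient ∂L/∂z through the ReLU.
∂L/∂z = 7

h = ReLU(7) = 7
Since z > 0: ∂h/∂z = 1
∂L/∂z = ∂L/∂h · ∂h/∂z = 7 × 1 = 7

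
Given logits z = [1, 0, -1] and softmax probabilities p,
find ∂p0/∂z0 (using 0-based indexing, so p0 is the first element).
∂p0/∂z0 = 0.2227

p = softmax(z) = [0.6652, 0.2447, 0.09003]
p0 = 0.6652

∂p0/∂z0 = p0(1 - p0) = 0.6652 × (1 - 0.6652) = 0.2227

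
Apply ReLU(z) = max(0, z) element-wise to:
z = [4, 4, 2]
h = [4, 4, 2]

ReLU applied element-wise: max(0,4)=4, max(0,4)=4, max(0,2)=2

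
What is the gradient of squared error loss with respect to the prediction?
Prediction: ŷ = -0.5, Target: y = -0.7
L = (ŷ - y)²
∂L/∂ŷ = 0.4

∂L/∂ŷ = 2(ŷ - y) = 2(-0.5 - -0.7) = 2(0.2) = 0.4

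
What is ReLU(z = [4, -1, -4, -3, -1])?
h = [4, 0, 0, 0, 0]

ReLU applied element-wise: max(0,4)=4, max(0,-1)=0, max(0,-4)=0, max(0,-3)=0, max(0,-1)=0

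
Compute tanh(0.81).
0.6696

tanh(0.81) = (e^(0.81) - e^(-0.81))/(e^(0.81) + e^(-0.81)) = 0.6696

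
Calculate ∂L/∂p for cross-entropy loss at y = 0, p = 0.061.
∂L/∂p = 1.065

∂L/∂p = -y/p + (1-y)/(1-p) = 0 + 1/0.939 = 1.065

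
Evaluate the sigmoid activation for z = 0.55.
0.6341

sigmoid(0.55) = 1/(1 + e^(-0.55)) = 1/(1 + 0.5769) = 0.6341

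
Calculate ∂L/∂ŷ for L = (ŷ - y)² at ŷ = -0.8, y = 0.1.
∂L/∂ŷ = -1.8

∂L/∂ŷ = 2(ŷ - y) = 2(-0.8 - 0.1) = 2(-0.9) = -1.8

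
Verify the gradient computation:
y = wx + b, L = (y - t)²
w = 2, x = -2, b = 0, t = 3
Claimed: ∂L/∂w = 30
Incorrect

y = (2)(-2) + 0 = -4
∂L/∂y = 2(y - t) = 2(-4 - 3) = -14
∂y/∂w = x = -2
∂L/∂w = -14 × -2 = 28

Claimed value: 30
Incorrect: The correct gradient is 28.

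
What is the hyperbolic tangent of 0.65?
0.5717

tanh(0.65) = (e^(0.65) - e^(-0.65))/(e^(0.65) + e^(-0.65)) = 0.5717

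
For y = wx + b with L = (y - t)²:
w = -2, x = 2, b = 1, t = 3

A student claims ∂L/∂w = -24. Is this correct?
Correct

y = (-2)(2) + 1 = -3
∂L/∂y = 2(y - t) = 2(-3 - 3) = -12
∂y/∂w = x = 2
∂L/∂w = -12 × 2 = -24

Claimed value: -24
Correct: The correct gradient is -24.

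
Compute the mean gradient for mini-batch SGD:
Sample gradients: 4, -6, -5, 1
Average gradient = -1.5

Average = (1/4)(4 + -6 + -5 + 1) = -6/4 = -1.5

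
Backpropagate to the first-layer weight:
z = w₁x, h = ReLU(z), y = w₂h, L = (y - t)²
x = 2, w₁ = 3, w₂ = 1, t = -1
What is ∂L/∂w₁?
∂L/∂w₁ = 28

Forward pass:
z = w₁x = 3×2 = 6
h = ReLU(6) = 6
y = w₂h = 1×6 = 6

Backward pass:
∂L/∂y = 2(y - t) = 2(6 - -1) = 14
∂y/∂h = w₂ = 1
∂h/∂z = 1 (ReLU derivative)
∂z/∂w₁ = x = 2

∂L/∂w₁ = 14 × 1 × 1 × 2 = 28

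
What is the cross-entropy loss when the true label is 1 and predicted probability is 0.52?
L = 0.6539

L = -1·log(0.52) - 0·log(0.48) = -log(0.52) = 0.6539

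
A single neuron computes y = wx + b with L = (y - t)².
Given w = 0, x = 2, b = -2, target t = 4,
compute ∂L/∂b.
∂L/∂b = -12

y = wx + b = (0)(2) + -2 = -2
∂L/∂y = 2(y - t) = 2(-2 - 4) = -12
∂y/∂b = 1
∂L/∂b = ∂L/∂y · ∂y/∂b = -12 × 1 = -12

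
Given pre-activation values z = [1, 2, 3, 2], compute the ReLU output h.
h = [1, 2, 3, 2]

ReLU applied element-wise: max(0,1)=1, max(0,2)=2, max(0,3)=3, max(0,2)=2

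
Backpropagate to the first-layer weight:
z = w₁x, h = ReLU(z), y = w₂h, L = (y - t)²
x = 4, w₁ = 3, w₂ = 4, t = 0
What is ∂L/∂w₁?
∂L/∂w₁ = 1536

Forward pass:
z = w₁x = 3×4 = 12
h = ReLU(12) = 12
y = w₂h = 4×12 = 48

Backward pass:
∂L/∂y = 2(y - t) = 2(48 - 0) = 96
∂y/∂h = w₂ = 4
∂h/∂z = 1 (ReLU derivative)
∂z/∂w₁ = x = 4

∂L/∂w₁ = 96 × 4 × 1 × 4 = 1536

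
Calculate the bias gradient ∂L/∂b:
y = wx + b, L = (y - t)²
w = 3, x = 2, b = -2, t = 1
∂L/∂b = 6

y = wx + b = (3)(2) + -2 = 4
∂L/∂y = 2(y - t) = 2(4 - 1) = 6
∂y/∂b = 1
∂L/∂b = ∂L/∂y · ∂y/∂b = 6 × 1 = 6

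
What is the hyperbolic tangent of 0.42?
0.3969

tanh(0.42) = (e^(0.42) - e^(-0.42))/(e^(0.42) + e^(-0.42)) = 0.3969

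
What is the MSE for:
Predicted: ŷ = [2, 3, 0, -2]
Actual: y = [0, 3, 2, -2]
MSE = 2

MSE = (1/4)((2-0)² + (3-3)² + (0-2)² + (-2--2)²) = (1/4)(4 + 0 + 4 + 0) = 2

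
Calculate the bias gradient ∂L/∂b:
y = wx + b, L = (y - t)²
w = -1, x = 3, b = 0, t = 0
∂L/∂b = -6

y = wx + b = (-1)(3) + 0 = -3
∂L/∂y = 2(y - t) = 2(-3 - 0) = -6
∂y/∂b = 1
∂L/∂b = ∂L/∂y · ∂y/∂b = -6 × 1 = -6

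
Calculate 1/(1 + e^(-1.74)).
0.8507

sigmoid(1.74) = 1/(1 + e^(-1.74)) = 1/(1 + 0.1755) = 0.8507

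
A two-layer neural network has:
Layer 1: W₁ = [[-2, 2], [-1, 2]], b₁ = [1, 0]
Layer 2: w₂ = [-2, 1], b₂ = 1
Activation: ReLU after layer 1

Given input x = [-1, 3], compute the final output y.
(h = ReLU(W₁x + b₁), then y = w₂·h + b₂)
y = -10

Layer 1 pre-activation: z₁ = [9, 7]
After ReLU: h = [9, 7]
Layer 2 output: y = -2×9 + 1×7 + 1 = -10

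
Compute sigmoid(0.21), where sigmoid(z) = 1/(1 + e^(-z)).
0.5523

sigmoid(0.21) = 1/(1 + e^(-0.21)) = 1/(1 + 0.8106) = 0.5523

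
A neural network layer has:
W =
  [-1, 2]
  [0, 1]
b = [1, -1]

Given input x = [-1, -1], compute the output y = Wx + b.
y = [0, -2]

Wx = [-1×-1 + 2×-1, 0×-1 + 1×-1]
   = [-1, -1]
y = Wx + b = [-1 + 1, -1 + -1] = [0, -2]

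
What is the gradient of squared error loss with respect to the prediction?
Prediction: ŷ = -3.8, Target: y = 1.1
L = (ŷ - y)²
∂L/∂ŷ = -9.8

∂L/∂ŷ = 2(ŷ - y) = 2(-3.8 - 1.1) = 2(-4.9) = -9.8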